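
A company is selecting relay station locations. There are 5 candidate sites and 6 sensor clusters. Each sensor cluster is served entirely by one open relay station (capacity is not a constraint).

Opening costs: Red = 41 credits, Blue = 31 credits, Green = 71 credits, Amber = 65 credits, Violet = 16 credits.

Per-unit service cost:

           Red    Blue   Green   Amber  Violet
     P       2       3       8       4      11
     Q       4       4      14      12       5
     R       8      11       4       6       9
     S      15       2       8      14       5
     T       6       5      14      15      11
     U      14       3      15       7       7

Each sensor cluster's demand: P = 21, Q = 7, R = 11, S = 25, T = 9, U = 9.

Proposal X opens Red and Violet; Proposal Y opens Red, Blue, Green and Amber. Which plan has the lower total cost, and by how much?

Proposal Y is cheaper by 13.

Proposal X: {Red, Violet}: P→Red 2·21=42, Q→Red 4·7=28, R→Red 8·11=88, S→Violet 5·25=125, T→Red 6·9=54, U→Violet 7·9=63. Service 400; fixed 57; total 457.
Proposal Y: {Red, Blue, Green, Amber}: P→Red 2·21=42, Q→Red 4·7=28, R→Green 4·11=44, S→Blue 2·25=50, T→Blue 5·9=45, U→Blue 3·9=27. Service 236; fixed 208; total 444.
Difference: |457 − 444| = 13.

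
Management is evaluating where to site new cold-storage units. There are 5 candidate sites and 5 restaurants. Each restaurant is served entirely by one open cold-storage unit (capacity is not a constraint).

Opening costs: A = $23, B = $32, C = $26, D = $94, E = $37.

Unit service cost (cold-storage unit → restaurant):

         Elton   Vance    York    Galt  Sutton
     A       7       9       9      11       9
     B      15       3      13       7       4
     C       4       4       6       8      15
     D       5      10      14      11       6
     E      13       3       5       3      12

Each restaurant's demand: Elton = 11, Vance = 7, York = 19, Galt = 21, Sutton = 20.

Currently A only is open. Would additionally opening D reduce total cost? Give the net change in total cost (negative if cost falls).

Current service cost with {A}: 722.
Adding D: each restaurant re-picks its cheapest; new service cost 640, saving 82.
Extra fixed cost: 94. Net change = 94 − 82 = 12.
(Totals: 745 → 757.)

No — net change +12 (cost rises by 12).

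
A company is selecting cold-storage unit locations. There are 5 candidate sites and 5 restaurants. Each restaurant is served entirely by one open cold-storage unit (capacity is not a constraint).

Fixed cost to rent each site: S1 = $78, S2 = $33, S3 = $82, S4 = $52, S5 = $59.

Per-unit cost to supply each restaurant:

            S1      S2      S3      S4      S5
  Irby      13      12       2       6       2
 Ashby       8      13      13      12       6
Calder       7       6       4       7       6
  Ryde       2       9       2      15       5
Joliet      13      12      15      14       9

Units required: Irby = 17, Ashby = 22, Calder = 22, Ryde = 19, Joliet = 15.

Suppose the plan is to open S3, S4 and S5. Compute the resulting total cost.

Each restaurant is assigned to its cheapest site among the open ones.
{S3, S4, S5}: Irby→S3 2·17=34, Ashby→S5 6·22=132, Calder→S3 4·22=88, Ryde→S3 2·19=38, Joliet→S5 9·15=135. Service 427; fixed 193; total 620.

Total cost: 620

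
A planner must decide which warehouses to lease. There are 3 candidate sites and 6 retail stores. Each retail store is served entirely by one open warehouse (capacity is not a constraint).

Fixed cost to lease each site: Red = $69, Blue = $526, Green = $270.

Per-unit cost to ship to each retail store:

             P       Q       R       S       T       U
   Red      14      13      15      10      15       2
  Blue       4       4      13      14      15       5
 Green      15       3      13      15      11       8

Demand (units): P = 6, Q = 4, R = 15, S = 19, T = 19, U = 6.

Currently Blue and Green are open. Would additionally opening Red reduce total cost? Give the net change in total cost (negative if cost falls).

Current service cost with {Blue, Green}: 736.
Adding Red: each retail store re-picks its cheapest; new service cost 642, saving 94.
Extra fixed cost: 69. Net change = 69 − 94 = -25.
(Totals: 1532 → 1507.)

Yes — net change −25 (cost falls by 25).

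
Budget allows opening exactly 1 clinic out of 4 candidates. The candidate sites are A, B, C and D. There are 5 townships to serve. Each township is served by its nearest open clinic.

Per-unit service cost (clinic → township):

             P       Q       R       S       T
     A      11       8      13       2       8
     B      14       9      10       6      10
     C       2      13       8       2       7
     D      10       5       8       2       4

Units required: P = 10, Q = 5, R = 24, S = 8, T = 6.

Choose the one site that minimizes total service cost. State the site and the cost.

Choose C only; total service cost 335.

With exactly 1 open, each township uses its cheapest among the chosen.
{C}: P→C 2·10=20, Q→C 13·5=65, R→C 8·24=192, S→C 2·8=16, T→C 7·6=42. Service cost 335.
{D}: service cost 357
{A}: service cost 526
Among all 4 size-1 choices, {C} is lowest.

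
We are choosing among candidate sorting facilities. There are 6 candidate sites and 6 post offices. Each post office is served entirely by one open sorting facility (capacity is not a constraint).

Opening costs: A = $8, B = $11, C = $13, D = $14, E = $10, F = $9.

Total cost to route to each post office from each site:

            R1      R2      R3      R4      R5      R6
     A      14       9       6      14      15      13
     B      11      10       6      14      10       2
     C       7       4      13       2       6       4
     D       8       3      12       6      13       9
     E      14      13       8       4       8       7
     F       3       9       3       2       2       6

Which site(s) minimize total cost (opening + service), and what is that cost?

Open F only; minimum total cost 34.

For any fixed open set, each post office goes to its cheapest open site; total = fixed + service.
{F}: R1→F 3, R2→F 9, R3→F 3, R4→F 2, R5→F 2, R6→F 6. Service 25; fixed 9; total 34.
{C, F}: service 18 + fixed 22 = 40
{B, F}: service 21 + fixed 20 = 41
{A, B, C, D, E, F}: service 15 + fixed 65 = 80
No other subset beats 34.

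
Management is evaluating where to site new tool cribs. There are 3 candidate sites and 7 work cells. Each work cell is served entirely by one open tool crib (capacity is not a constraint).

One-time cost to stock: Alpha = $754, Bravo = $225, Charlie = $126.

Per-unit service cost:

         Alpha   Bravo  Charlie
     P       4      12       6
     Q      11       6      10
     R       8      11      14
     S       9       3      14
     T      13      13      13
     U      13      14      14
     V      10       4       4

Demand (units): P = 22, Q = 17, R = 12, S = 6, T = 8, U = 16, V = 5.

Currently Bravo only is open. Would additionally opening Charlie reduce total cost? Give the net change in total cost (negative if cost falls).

Current service cost with {Bravo}: 864.
Adding Charlie: each work cell re-picks its cheapest; new service cost 732, saving 132.
Extra fixed cost: 126. Net change = 126 − 132 = -6.
(Totals: 1089 → 1083.)

Yes — net change −6 (cost falls by 6).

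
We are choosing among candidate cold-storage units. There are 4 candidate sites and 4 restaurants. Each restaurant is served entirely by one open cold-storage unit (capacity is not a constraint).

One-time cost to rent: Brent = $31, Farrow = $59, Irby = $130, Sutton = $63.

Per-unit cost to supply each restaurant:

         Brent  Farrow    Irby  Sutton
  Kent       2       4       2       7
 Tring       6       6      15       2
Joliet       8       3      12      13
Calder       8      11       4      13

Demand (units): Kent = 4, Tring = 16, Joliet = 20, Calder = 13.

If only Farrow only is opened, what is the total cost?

Each restaurant is assigned to its cheapest site among the open ones.
{Farrow}: Kent→Farrow 4·4=16, Tring→Farrow 6·16=96, Joliet→Farrow 3·20=60, Calder→Farrow 11·13=143. Service 315; fixed 59; total 374.

Total cost: 374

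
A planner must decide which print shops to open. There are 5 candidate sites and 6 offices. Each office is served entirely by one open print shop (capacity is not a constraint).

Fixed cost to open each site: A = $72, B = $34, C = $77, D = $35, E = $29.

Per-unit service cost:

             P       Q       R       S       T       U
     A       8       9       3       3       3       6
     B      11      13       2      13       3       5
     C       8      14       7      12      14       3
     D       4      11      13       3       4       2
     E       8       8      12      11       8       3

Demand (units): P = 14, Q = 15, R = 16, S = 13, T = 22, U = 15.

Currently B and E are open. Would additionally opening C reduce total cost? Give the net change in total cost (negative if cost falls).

Current service cost with {B, E}: 518.
Adding C: each office re-picks its cheapest; new service cost 518, saving 0.
Extra fixed cost: 77. Net change = 77 − 0 = 77.
(Totals: 581 → 658.)

No — net change +77 (cost rises by 77).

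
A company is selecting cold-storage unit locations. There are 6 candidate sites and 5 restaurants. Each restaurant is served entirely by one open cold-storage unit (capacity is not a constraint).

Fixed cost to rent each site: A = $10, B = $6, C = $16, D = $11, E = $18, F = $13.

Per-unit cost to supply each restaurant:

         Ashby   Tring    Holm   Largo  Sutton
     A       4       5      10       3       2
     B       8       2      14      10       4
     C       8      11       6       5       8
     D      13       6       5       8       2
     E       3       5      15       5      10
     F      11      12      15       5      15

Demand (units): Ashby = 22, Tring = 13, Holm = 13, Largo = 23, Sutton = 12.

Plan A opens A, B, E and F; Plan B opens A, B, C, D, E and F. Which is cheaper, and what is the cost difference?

Plan A: {A, B, E, F}: Ashby→E 3·22=66, Tring→B 2·13=26, Holm→A 10·13=130, Largo→A 3·23=69, Sutton→A 2·12=24. Service 315; fixed 47; total 362.
Plan B: {A, B, C, D, E, F}: Ashby→E 3·22=66, Tring→B 2·13=26, Holm→D 5·13=65, Largo→A 3·23=69, Sutton→A 2·12=24. Service 250; fixed 74; total 324.
Difference: |362 − 324| = 38.

Plan B is cheaper by 38.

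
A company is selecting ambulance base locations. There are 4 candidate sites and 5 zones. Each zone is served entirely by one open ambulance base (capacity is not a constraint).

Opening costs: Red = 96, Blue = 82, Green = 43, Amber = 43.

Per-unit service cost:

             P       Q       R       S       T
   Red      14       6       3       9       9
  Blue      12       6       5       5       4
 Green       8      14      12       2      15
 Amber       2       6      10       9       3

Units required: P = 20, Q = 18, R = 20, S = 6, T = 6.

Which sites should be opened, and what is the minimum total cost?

For any fixed open set, each zone goes to its cheapest open site; total = fixed + service.
{Red, Amber}: P→Amber 2·20=40, Q→Red 6·18=108, R→Red 3·20=60, S→Red 9·6=54, T→Amber 3·6=18. Service 280; fixed 139; total 419.
{Red, Green, Amber}: service 238 + fixed 182 = 420
{Blue, Amber}: P→Amber 2·20=40, Q→Blue 6·18=108, R→Blue 5·20=100, S→Blue 5·6=30, T→Amber 3·6=18. Service 296; fixed 125; total 421.
{Red, Blue, Green, Amber}: P→Amber 2·20=40, Q→Red 6·18=108, R→Red 3·20=60, S→Green 2·6=12, T→Amber 3·6=18. Service 238; fixed 264; total 502.
No other subset beats 419.

Open Red and Amber; minimum total cost 419.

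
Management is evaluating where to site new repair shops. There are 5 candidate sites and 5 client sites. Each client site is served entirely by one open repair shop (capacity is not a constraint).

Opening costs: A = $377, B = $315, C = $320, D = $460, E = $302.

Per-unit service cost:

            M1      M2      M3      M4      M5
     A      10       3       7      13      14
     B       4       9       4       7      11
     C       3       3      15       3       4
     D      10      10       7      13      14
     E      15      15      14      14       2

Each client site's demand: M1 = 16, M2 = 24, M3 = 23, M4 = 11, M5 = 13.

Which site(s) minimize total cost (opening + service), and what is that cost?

For any fixed open set, each client site goes to its cheapest open site; total = fixed + service.
{C}: M1→C 3·16=48, M2→C 3·24=72, M3→C 15·23=345, M4→C 3·11=33, M5→C 4·13=52. Service 550; fixed 320; total 870.
{B}: service 592 + fixed 315 = 907
{B, C}: service 297 + fixed 635 = 932
{A, B, C, D, E}: M1→C 3·16=48, M2→A 3·24=72, M3→B 4·23=92, M4→C 3·11=33, M5→E 2·13=26. Service 271; fixed 1774; total 2045.
No other subset beats 870.

Open C only; minimum total cost 870.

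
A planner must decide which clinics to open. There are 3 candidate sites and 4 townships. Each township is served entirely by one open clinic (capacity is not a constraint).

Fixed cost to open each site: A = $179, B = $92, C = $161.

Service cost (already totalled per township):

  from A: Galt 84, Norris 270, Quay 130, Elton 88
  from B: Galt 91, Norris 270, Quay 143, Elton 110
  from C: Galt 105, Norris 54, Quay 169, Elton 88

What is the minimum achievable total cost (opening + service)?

For any fixed open set, each township goes to its cheapest open site; total = fixed + service.
{C}: Galt→C 105, Norris→C 54, Quay→C 169, Elton→C 88. Service 416; fixed 161; total 577.
{B, C}: Galt→B 91, Norris→C 54, Quay→B 143, Elton→C 88. Service 376; fixed 253; total 629.
{A, C}: service 356 + fixed 340 = 696
{A, B, C}: service 356 + fixed 432 = 788
No other subset beats 577.

Minimum total cost: 577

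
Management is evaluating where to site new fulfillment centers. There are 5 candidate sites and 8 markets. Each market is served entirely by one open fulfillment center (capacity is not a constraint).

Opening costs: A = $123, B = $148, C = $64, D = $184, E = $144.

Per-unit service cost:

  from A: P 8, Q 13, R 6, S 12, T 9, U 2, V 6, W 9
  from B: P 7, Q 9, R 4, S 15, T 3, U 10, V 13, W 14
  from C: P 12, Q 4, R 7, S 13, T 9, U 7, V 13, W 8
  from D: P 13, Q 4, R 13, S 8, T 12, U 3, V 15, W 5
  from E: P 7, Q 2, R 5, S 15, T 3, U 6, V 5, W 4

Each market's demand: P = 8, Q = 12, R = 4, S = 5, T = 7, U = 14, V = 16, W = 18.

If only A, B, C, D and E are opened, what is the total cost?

Each market is assigned to its cheapest site among the open ones.
{A, B, C, D, E}: P→B 7·8=56, Q→E 2·12=24, R→B 4·4=16, S→D 8·5=40, T→B 3·7=21, U→A 2·14=28, V→E 5·16=80, W→E 4·18=72. Service 337; fixed 663; total 1000.

Total cost: 1000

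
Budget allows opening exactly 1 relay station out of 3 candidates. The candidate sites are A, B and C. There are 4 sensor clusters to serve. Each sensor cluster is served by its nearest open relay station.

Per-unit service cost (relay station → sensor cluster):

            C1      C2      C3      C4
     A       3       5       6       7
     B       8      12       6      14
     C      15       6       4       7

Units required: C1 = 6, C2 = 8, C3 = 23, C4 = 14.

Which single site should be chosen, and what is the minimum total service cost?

Choose A only; total service cost 294.

With exactly 1 open, each sensor cluster uses its cheapest among the chosen.
{A}: C1→A 3·6=18, C2→A 5·8=40, C3→A 6·23=138, C4→A 7·14=98. Service cost 294.
{C}: service cost 328
{B}: service cost 478
Among all 3 size-1 choices, {A} is lowest.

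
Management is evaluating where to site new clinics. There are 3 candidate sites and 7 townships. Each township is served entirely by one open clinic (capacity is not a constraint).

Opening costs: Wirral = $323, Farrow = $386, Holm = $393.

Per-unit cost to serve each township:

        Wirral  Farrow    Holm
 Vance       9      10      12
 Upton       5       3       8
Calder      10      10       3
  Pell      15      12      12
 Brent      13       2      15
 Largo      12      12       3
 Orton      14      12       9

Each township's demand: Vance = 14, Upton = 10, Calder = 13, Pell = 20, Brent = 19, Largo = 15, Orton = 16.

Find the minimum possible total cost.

Minimum total cost: 1336

For any fixed open set, each township goes to its cheapest open site; total = fixed + service.
{Farrow}: Vance→Farrow 10·14=140, Upton→Farrow 3·10=30, Calder→Farrow 10·13=130, Pell→Farrow 12·20=240, Brent→Farrow 2·19=38, Largo→Farrow 12·15=180, Orton→Farrow 12·16=192. Service 950; fixed 386; total 1336.
{Holm}: service 1001 + fixed 393 = 1394
{Farrow, Holm}: Vance→Farrow 10·14=140, Upton→Farrow 3·10=30, Calder→Holm 3·13=39, Pell→Farrow 12·20=240, Brent→Farrow 2·19=38, Largo→Holm 3·15=45, Orton→Holm 9·16=144. Service 676; fixed 779; total 1455.
{Wirral, Farrow, Holm}: Vance→Wirral 9·14=126, Upton→Farrow 3·10=30, Calder→Holm 3·13=39, Pell→Farrow 12·20=240, Brent→Farrow 2·19=38, Largo→Holm 3·15=45, Orton→Holm 9·16=144. Service 662; fixed 1102; total 1764.
(All 7 nonempty subsets were checked; Farrow only is lowest.)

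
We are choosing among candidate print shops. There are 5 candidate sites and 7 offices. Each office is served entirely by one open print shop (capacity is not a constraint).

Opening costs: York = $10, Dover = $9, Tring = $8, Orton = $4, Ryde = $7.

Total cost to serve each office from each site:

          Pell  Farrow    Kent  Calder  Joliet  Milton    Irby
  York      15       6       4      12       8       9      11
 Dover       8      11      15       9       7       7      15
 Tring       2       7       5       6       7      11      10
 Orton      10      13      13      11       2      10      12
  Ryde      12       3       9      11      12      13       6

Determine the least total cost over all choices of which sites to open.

Minimum total cost: 53

For any fixed open set, each office goes to its cheapest open site; total = fixed + service.
{Tring, Orton, Ryde}: Pell→Tring 2, Farrow→Ryde 3, Kent→Tring 5, Calder→Tring 6, Joliet→Orton 2, Milton→Orton 10, Irby→Ryde 6. Service 34; fixed 19; total 53.
{Tring, Orton}: service 42 + fixed 12 = 54
{Tring, Ryde}: Pell→Tring 2, Farrow→Ryde 3, Kent→Tring 5, Calder→Tring 6, Joliet→Tring 7, Milton→Tring 11, Irby→Ryde 6. Service 40; fixed 15; total 55.
{York, Dover, Tring, Orton, Ryde}: service 30 + fixed 38 = 68
No other subset beats 53.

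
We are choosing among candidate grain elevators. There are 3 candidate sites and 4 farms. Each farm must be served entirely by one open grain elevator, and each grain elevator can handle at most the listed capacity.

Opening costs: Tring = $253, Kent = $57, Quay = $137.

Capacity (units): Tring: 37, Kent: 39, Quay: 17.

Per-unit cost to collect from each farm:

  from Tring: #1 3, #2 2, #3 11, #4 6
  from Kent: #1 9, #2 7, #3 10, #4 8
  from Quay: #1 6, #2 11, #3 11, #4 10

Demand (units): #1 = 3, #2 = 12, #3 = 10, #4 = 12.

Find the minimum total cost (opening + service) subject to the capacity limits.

Open {Kent}: #1→Kent 9·3=27, #2→Kent 7·12=84, #3→Kent 10·10=100, #4→Kent 8·12=96.
Loads: Kent carries 37/39. Service 307; fixed 57; total 364.
Next best feasible plan costs 468.

Minimum total cost: 364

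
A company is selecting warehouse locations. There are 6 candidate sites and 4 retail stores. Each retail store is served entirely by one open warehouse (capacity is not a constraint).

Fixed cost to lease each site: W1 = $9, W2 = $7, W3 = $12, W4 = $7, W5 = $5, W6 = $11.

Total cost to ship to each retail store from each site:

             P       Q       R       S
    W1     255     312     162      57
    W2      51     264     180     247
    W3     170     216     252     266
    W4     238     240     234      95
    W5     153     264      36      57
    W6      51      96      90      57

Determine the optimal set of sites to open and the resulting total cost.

For any fixed open set, each retail store goes to its cheapest open site; total = fixed + service.
{W5, W6}: P→W6 51, Q→W6 96, R→W5 36, S→W5 57. Service 240; fixed 16; total 256.
{W2, W5, W6}: P→W2 51, Q→W6 96, R→W5 36, S→W5 57. Service 240; fixed 23; total 263.
{W4, W5, W6}: service 240 + fixed 23 = 263
{W1, W2, W3, W4, W5, W6}: service 240 + fixed 51 = 291
No other subset beats 256.

Open W5 and W6; minimum total cost 256.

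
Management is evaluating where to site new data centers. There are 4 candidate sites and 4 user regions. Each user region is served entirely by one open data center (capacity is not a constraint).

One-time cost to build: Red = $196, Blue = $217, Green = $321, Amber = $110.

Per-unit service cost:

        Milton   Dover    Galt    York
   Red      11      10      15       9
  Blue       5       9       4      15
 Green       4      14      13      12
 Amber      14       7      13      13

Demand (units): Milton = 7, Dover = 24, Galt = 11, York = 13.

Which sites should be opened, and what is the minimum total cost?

Open Amber only; minimum total cost 688.

For any fixed open set, each user region goes to its cheapest open site; total = fixed + service.
{Amber}: Milton→Amber 14·7=98, Dover→Amber 7·24=168, Galt→Amber 13·11=143, York→Amber 13·13=169. Service 578; fixed 110; total 688.
{Blue}: service 490 + fixed 217 = 707
{Blue, Amber}: service 416 + fixed 327 = 743
{Red, Blue, Green, Amber}: service 357 + fixed 844 = 1201
No other subset beats 688.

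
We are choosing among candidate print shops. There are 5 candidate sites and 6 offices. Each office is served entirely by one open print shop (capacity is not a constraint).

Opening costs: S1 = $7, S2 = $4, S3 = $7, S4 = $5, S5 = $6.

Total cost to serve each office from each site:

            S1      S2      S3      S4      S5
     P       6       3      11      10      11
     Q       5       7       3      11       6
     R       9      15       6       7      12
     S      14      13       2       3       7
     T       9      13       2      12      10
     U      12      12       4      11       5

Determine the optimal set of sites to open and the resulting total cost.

Open S2 and S3; minimum total cost 31.

For any fixed open set, each office goes to its cheapest open site; total = fixed + service.
{S2, S3}: P→S2 3, Q→S3 3, R→S3 6, S→S3 2, T→S3 2, U→S3 4. Service 20; fixed 11; total 31.
{S3}: service 28 + fixed 7 = 35
{S2, S3, S4}: service 20 + fixed 16 = 36
{S1, S2, S3, S4, S5}: service 20 + fixed 29 = 49
No other subset beats 31.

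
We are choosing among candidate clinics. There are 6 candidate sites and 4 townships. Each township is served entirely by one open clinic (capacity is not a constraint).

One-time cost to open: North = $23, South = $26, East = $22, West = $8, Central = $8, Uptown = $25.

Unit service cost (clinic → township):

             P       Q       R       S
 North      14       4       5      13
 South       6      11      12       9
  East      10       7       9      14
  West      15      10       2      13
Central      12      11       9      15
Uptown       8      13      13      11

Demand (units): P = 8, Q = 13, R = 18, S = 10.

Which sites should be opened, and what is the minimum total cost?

For any fixed open set, each township goes to its cheapest open site; total = fixed + service.
{North, South, West}: P→South 6·8=48, Q→North 4·13=52, R→West 2·18=36, S→South 9·10=90. Service 226; fixed 57; total 283.
{North, South, West, Central}: P→South 6·8=48, Q→North 4·13=52, R→West 2·18=36, S→South 9·10=90. Service 226; fixed 65; total 291.
{North, South, East, West}: P→South 6·8=48, Q→North 4·13=52, R→West 2·18=36, S→South 9·10=90. Service 226; fixed 79; total 305.
{North, South, East, West, Central, Uptown}: service 226 + fixed 112 = 338
No other subset beats 283.

Open North, South and West; minimum total cost 283.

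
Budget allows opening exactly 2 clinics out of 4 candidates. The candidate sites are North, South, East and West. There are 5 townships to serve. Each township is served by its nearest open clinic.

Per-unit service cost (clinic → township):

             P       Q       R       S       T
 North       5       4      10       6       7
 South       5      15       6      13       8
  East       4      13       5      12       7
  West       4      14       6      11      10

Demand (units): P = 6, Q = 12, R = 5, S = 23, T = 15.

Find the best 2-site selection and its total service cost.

Choose North and East; total service cost 340.

With exactly 2 open, each township uses its cheapest among the chosen.
{North, East}: P→East 4·6=24, Q→North 4·12=48, R→East 5·5=25, S→North 6·23=138, T→North 7·15=105. Service cost 340.
{North, West}: service cost 345
{North, South}: service cost 351
Among all 6 size-2 choices, {North, East} is lowest.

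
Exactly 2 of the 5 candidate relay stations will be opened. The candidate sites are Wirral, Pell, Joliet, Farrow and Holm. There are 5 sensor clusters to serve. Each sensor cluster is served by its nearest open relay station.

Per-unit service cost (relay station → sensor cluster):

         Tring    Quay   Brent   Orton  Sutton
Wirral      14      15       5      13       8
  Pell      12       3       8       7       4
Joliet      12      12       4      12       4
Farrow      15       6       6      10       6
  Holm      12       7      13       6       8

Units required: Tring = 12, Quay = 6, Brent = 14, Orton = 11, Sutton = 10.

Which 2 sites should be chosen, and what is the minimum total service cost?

With exactly 2 open, each sensor cluster uses its cheapest among the chosen.
{Pell, Joliet}: Tring→Pell 12·12=144, Quay→Pell 3·6=18, Brent→Joliet 4·14=56, Orton→Pell 7·11=77, Sutton→Pell 4·10=40. Service cost 335.
{Joliet, Holm}: service cost 348
{Wirral, Pell}: service cost 349
Among all 10 size-2 choices, {Pell, Joliet} is lowest.

Choose Pell and Joliet; total service cost 335.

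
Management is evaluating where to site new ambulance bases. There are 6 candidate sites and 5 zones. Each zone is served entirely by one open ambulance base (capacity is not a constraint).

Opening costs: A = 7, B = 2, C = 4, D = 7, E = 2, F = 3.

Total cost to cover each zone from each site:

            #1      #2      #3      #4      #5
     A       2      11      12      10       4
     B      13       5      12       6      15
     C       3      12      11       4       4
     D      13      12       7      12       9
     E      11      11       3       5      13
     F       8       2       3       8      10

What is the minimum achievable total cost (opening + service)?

Minimum total cost: 23

For any fixed open set, each zone goes to its cheapest open site; total = fixed + service.
{C, F}: #1→C 3, #2→F 2, #3→F 3, #4→C 4, #5→C 4. Service 16; fixed 7; total 23.
{B, C, F}: #1→C 3, #2→F 2, #3→F 3, #4→C 4, #5→C 4. Service 16; fixed 9; total 25.
{C, E, F}: service 16 + fixed 9 = 25
{A, B, C, D, E, F}: #1→A 2, #2→F 2, #3→E 3, #4→C 4, #5→A 4. Service 15; fixed 25; total 40.
No other subset beats 23.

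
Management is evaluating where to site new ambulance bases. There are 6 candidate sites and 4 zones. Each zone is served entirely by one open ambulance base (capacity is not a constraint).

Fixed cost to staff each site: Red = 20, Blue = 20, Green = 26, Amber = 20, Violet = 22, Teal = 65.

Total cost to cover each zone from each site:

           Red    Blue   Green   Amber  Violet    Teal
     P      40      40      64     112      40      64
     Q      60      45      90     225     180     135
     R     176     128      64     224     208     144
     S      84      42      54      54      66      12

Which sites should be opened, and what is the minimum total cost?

Open Blue and Green; minimum total cost 237.

For any fixed open set, each zone goes to its cheapest open site; total = fixed + service.
{Blue, Green}: P→Blue 40, Q→Blue 45, R→Green 64, S→Blue 42. Service 191; fixed 46; total 237.
{Red, Blue, Green}: P→Red 40, Q→Blue 45, R→Green 64, S→Blue 42. Service 191; fixed 66; total 257.
{Blue, Green, Amber}: service 191 + fixed 66 = 257
{Red, Blue, Green, Amber, Violet, Teal}: P→Red 40, Q→Blue 45, R→Green 64, S→Teal 12. Service 161; fixed 173; total 334.
No other subset beats 237.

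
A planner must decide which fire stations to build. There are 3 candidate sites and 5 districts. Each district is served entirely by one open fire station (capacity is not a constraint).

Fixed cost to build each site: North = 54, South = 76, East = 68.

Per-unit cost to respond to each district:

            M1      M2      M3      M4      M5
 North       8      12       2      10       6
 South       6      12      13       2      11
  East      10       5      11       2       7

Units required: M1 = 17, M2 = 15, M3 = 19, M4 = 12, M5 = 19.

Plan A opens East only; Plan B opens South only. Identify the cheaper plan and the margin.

Plan A is cheaper by 159.

Plan A: {East}: M1→East 10·17=170, M2→East 5·15=75, M3→East 11·19=209, M4→East 2·12=24, M5→East 7·19=133. Service 611; fixed 68; total 679.
Plan B: {South}: M1→South 6·17=102, M2→South 12·15=180, M3→South 13·19=247, M4→South 2·12=24, M5→South 11·19=209. Service 762; fixed 76; total 838.
Difference: |679 − 838| = 159.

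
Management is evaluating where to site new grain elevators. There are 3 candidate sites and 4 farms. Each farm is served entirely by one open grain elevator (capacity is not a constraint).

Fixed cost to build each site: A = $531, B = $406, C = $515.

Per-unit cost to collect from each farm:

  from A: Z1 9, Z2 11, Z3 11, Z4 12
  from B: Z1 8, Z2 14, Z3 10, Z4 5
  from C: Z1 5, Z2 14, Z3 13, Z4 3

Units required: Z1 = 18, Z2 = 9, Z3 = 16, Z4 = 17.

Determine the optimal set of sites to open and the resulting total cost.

Open B only; minimum total cost 921.

For any fixed open set, each farm goes to its cheapest open site; total = fixed + service.
{B}: Z1→B 8·18=144, Z2→B 14·9=126, Z3→B 10·16=160, Z4→B 5·17=85. Service 515; fixed 406; total 921.
{C}: service 475 + fixed 515 = 990
{A}: service 641 + fixed 531 = 1172
{A, B, C}: Z1→C 5·18=90, Z2→A 11·9=99, Z3→B 10·16=160, Z4→C 3·17=51. Service 400; fixed 1452; total 1852.
No other subset beats 921.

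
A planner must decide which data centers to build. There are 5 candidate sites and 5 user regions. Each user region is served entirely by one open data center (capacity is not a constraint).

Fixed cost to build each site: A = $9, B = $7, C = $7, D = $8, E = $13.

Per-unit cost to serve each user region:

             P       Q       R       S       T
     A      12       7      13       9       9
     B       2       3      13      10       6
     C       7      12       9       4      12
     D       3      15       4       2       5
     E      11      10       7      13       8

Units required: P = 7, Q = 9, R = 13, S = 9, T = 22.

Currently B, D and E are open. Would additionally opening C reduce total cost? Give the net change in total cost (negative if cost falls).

Current service cost with {B, D, E}: 221.
Adding C: each user region re-picks its cheapest; new service cost 221, saving 0.
Extra fixed cost: 7. Net change = 7 − 0 = 7.
(Totals: 249 → 256.)

No — net change +7 (cost rises by 7).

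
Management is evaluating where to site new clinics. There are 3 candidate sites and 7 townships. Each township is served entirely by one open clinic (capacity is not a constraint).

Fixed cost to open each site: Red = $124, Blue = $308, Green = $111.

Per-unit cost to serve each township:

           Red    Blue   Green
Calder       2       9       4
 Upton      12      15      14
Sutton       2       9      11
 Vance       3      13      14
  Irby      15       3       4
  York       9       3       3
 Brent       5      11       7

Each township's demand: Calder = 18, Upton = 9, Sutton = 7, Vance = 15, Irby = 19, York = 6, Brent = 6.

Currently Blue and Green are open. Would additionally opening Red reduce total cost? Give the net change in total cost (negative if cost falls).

Current service cost with {Blue, Green}: 573.
Adding Red: each township re-picks its cheapest; new service cost 308, saving 265.
Extra fixed cost: 124. Net change = 124 − 265 = -141.
(Totals: 992 → 851.)

Yes — net change −141 (cost falls by 141).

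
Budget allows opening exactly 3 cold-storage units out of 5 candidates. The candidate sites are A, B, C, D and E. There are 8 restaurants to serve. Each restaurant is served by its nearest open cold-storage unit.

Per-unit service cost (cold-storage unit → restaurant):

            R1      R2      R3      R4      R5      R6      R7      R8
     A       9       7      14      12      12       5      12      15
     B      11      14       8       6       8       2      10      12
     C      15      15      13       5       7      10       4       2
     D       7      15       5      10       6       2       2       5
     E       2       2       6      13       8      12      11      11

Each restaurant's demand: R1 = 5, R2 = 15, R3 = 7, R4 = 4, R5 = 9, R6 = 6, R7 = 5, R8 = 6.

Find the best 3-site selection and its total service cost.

Choose C, D and E; total service cost 183.

With exactly 3 open, each restaurant uses its cheapest among the chosen.
{C, D, E}: R1→E 2·5=10, R2→E 2·15=30, R3→D 5·7=35, R4→C 5·4=20, R5→D 6·9=54, R6→D 2·6=12, R7→D 2·5=10, R8→C 2·6=12. Service cost 183.
{B, D, E}: service cost 205
{B, C, E}: service cost 209
Among all 10 size-3 choices, {C, D, E} is lowest.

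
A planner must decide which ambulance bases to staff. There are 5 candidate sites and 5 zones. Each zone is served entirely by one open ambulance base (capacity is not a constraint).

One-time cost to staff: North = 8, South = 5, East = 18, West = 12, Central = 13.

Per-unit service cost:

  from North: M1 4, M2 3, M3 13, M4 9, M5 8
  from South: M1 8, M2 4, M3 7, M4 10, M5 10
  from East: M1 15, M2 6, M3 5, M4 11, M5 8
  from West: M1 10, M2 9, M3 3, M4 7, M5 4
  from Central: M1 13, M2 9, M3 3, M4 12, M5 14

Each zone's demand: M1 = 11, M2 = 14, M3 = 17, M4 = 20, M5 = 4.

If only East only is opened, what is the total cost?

Each zone is assigned to its cheapest site among the open ones.
{East}: M1→East 15·11=165, M2→East 6·14=84, M3→East 5·17=85, M4→East 11·20=220, M5→East 8·4=32. Service 586; fixed 18; total 604.

Total cost: 604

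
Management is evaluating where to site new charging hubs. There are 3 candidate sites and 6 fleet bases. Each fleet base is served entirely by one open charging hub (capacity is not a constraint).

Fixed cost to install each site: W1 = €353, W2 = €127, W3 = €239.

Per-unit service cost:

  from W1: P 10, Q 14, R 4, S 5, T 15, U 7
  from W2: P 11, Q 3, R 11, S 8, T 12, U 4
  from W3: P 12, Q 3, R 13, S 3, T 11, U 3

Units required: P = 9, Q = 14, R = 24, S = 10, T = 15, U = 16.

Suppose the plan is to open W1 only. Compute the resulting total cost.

Total cost: 1122

Each fleet base is assigned to its cheapest site among the open ones.
{W1}: P→W1 10·9=90, Q→W1 14·14=196, R→W1 4·24=96, S→W1 5·10=50, T→W1 15·15=225, U→W1 7·16=112. Service 769; fixed 353; total 1122.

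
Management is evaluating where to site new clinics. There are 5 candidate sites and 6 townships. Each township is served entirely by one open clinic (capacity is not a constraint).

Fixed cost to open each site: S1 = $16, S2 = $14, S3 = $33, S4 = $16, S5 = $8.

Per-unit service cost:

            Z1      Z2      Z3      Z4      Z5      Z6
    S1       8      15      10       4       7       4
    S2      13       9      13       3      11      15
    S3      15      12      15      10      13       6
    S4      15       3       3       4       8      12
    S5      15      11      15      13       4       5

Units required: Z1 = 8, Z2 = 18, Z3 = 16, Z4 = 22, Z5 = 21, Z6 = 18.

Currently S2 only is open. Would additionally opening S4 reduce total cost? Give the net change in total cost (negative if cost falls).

Current service cost with {S2}: 1041.
Adding S4: each township re-picks its cheapest; new service cost 656, saving 385.
Extra fixed cost: 16. Net change = 16 − 385 = -369.
(Totals: 1055 → 686.)

Yes — net change −369 (cost falls by 369).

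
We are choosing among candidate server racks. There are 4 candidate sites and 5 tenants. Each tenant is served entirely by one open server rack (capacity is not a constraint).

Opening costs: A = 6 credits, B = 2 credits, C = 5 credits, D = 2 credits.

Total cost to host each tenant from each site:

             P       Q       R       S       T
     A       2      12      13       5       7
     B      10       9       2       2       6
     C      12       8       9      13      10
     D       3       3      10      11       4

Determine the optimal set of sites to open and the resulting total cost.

For any fixed open set, each tenant goes to its cheapest open site; total = fixed + service.
{B, D}: P→D 3, Q→D 3, R→B 2, S→B 2, T→D 4. Service 14; fixed 4; total 18.
{A, B, D}: service 13 + fixed 10 = 23
{B, C, D}: service 14 + fixed 9 = 23
{A, B, C, D}: P→A 2, Q→D 3, R→B 2, S→B 2, T→D 4. Service 13; fixed 15; total 28.
No other subset beats 18.

Open B and D; minimum total cost 18.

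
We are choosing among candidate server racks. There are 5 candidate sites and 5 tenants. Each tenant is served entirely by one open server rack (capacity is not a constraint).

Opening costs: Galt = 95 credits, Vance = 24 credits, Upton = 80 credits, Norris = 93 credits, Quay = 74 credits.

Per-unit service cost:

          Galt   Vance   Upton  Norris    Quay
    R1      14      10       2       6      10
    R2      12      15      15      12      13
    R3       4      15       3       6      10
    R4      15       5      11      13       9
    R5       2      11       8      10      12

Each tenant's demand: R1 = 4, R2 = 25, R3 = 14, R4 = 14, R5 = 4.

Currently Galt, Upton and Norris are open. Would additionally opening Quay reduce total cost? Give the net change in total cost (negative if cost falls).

Current service cost with {Galt, Upton, Norris}: 512.
Adding Quay: each tenant re-picks its cheapest; new service cost 484, saving 28.
Extra fixed cost: 74. Net change = 74 − 28 = 46.
(Totals: 780 → 826.)

No — net change +46 (cost rises by 46).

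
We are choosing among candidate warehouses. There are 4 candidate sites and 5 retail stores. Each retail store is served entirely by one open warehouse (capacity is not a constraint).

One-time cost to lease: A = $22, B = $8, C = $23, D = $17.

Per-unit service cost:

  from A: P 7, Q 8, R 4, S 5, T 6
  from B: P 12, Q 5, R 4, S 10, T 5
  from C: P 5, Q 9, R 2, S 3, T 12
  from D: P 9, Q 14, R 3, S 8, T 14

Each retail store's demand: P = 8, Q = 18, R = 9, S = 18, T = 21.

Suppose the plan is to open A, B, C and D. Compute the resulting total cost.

Total cost: 377

Each retail store is assigned to its cheapest site among the open ones.
{A, B, C, D}: P→C 5·8=40, Q→B 5·18=90, R→C 2·9=18, S→C 3·18=54, T→B 5·21=105. Service 307; fixed 70; total 377.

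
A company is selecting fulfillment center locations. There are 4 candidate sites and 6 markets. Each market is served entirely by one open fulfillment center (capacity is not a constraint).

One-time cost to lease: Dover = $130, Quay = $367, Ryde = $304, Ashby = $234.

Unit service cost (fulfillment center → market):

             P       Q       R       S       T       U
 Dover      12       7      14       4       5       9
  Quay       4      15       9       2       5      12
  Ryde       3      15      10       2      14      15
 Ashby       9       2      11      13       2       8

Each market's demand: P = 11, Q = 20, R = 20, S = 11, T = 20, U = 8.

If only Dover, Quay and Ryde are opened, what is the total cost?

Total cost: 1348

Each market is assigned to its cheapest site among the open ones.
{Dover, Quay, Ryde}: P→Ryde 3·11=33, Q→Dover 7·20=140, R→Quay 9·20=180, S→Quay 2·11=22, T→Dover 5·20=100, U→Dover 9·8=72. Service 547; fixed 801; total 1348.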